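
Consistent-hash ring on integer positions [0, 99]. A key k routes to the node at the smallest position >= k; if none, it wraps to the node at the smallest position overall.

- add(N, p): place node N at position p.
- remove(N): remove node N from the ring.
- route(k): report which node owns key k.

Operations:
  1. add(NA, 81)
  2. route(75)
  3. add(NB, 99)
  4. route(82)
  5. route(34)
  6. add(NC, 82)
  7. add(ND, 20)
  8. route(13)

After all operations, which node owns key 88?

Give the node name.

Op 1: add NA@81 -> ring=[81:NA]
Op 2: route key 75: smallest pos >= 75 is 81 -> NA
Op 3: add NB@99 -> ring=[81:NA,99:NB]
Op 4: route key 82: smallest pos >= 82 is 99 -> NB
Op 5: route key 34: smallest pos >= 34 is 81 -> NA
Op 6: add NC@82 -> ring=[81:NA,82:NC,99:NB]
Op 7: add ND@20 -> ring=[20:ND,81:NA,82:NC,99:NB]
Op 8: route key 13: smallest pos >= 13 is 20 -> ND
Final route key 88: smallest pos >= 88 is 99 -> NB

Answer: NB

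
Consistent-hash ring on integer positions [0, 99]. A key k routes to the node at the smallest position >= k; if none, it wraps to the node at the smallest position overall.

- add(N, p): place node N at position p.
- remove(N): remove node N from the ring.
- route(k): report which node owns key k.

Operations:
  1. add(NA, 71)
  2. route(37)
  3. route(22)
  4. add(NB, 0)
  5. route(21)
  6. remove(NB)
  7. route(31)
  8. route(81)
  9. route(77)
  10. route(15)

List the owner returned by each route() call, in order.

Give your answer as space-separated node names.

Answer: NA NA NA NA NA NA NA

Derivation:
Op 1: add NA@71 -> ring=[71:NA]
Op 2: route key 37: smallest pos >= 37 is 71 -> NA
Op 3: route key 22: smallest pos >= 22 is 71 -> NA
Op 4: add NB@0 -> ring=[0:NB,71:NA]
Op 5: route key 21: smallest pos >= 21 is 71 -> NA
Op 6: remove NB -> ring=[71:NA]
Op 7: route key 31: smallest pos >= 31 is 71 -> NA
Op 8: route key 81: none >= 81, wrap to smallest pos 71 -> NA
Op 9: route key 77: none >= 77, wrap to smallest pos 71 -> NA
Op 10: route key 15: smallest pos >= 15 is 71 -> NA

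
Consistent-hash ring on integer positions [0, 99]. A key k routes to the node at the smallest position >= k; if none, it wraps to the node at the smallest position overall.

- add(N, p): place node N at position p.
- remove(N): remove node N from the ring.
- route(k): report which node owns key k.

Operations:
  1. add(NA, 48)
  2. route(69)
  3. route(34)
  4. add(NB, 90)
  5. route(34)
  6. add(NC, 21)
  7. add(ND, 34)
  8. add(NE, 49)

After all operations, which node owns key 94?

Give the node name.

Op 1: add NA@48 -> ring=[48:NA]
Op 2: route key 69: none >= 69, wrap to smallest pos 48 -> NA
Op 3: route key 34: smallest pos >= 34 is 48 -> NA
Op 4: add NB@90 -> ring=[48:NA,90:NB]
Op 5: route key 34: smallest pos >= 34 is 48 -> NA
Op 6: add NC@21 -> ring=[21:NC,48:NA,90:NB]
Op 7: add ND@34 -> ring=[21:NC,34:ND,48:NA,90:NB]
Op 8: add NE@49 -> ring=[21:NC,34:ND,48:NA,49:NE,90:NB]
Final route key 94: none >= 94, wrap to smallest pos 21 -> NC

Answer: NC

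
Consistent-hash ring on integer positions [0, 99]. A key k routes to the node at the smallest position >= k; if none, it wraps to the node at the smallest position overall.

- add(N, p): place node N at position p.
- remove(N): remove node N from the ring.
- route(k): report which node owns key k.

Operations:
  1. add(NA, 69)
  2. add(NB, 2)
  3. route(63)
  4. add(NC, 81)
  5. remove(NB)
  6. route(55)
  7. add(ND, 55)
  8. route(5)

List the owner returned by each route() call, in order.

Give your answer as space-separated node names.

Answer: NA NA ND

Derivation:
Op 1: add NA@69 -> ring=[69:NA]
Op 2: add NB@2 -> ring=[2:NB,69:NA]
Op 3: route key 63: smallest pos >= 63 is 69 -> NA
Op 4: add NC@81 -> ring=[2:NB,69:NA,81:NC]
Op 5: remove NB -> ring=[69:NA,81:NC]
Op 6: route key 55: smallest pos >= 55 is 69 -> NA
Op 7: add ND@55 -> ring=[55:ND,69:NA,81:NC]
Op 8: route key 5: smallest pos >= 5 is 55 -> ND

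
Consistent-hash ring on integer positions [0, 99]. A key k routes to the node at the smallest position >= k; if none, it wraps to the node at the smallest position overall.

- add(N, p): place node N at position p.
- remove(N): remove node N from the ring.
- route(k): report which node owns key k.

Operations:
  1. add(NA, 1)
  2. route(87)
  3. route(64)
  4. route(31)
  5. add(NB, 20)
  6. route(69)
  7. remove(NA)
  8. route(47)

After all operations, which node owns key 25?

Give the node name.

Answer: NB

Derivation:
Op 1: add NA@1 -> ring=[1:NA]
Op 2: route key 87: none >= 87, wrap to smallest pos 1 -> NA
Op 3: route key 64: none >= 64, wrap to smallest pos 1 -> NA
Op 4: route key 31: none >= 31, wrap to smallest pos 1 -> NA
Op 5: add NB@20 -> ring=[1:NA,20:NB]
Op 6: route key 69: none >= 69, wrap to smallest pos 1 -> NA
Op 7: remove NA -> ring=[20:NB]
Op 8: route key 47: none >= 47, wrap to smallest pos 20 -> NB
Final route key 25: none >= 25, wrap to smallest pos 20 -> NB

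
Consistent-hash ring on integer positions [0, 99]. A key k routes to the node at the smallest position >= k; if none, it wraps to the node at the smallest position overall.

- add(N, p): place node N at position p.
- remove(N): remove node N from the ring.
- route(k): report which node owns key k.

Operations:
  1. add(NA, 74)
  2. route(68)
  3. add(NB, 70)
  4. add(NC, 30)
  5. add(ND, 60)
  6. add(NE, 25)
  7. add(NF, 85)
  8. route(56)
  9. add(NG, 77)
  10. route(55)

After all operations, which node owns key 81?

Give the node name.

Answer: NF

Derivation:
Op 1: add NA@74 -> ring=[74:NA]
Op 2: route key 68: smallest pos >= 68 is 74 -> NA
Op 3: add NB@70 -> ring=[70:NB,74:NA]
Op 4: add NC@30 -> ring=[30:NC,70:NB,74:NA]
Op 5: add ND@60 -> ring=[30:NC,60:ND,70:NB,74:NA]
Op 6: add NE@25 -> ring=[25:NE,30:NC,60:ND,70:NB,74:NA]
Op 7: add NF@85 -> ring=[25:NE,30:NC,60:ND,70:NB,74:NA,85:NF]
Op 8: route key 56: smallest pos >= 56 is 60 -> ND
Op 9: add NG@77 -> ring=[25:NE,30:NC,60:ND,70:NB,74:NA,77:NG,85:NF]
Op 10: route key 55: smallest pos >= 55 is 60 -> ND
Final route key 81: smallest pos >= 81 is 85 -> NF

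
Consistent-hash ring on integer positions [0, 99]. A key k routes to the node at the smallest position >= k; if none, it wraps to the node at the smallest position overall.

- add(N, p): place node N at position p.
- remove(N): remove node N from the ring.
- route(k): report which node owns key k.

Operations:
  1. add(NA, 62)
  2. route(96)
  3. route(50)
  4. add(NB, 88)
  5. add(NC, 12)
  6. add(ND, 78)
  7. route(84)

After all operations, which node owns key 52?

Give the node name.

Answer: NA

Derivation:
Op 1: add NA@62 -> ring=[62:NA]
Op 2: route key 96: none >= 96, wrap to smallest pos 62 -> NA
Op 3: route key 50: smallest pos >= 50 is 62 -> NA
Op 4: add NB@88 -> ring=[62:NA,88:NB]
Op 5: add NC@12 -> ring=[12:NC,62:NA,88:NB]
Op 6: add ND@78 -> ring=[12:NC,62:NA,78:ND,88:NB]
Op 7: route key 84: smallest pos >= 84 is 88 -> NB
Final route key 52: smallest pos >= 52 is 62 -> NA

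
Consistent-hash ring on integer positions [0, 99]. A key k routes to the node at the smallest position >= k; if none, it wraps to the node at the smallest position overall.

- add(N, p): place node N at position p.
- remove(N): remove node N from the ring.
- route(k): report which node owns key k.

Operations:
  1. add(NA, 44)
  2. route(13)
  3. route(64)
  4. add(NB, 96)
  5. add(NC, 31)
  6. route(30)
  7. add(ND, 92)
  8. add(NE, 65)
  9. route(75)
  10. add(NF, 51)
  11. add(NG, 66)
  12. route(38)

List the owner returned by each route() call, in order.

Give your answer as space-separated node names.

Answer: NA NA NC ND NA

Derivation:
Op 1: add NA@44 -> ring=[44:NA]
Op 2: route key 13: smallest pos >= 13 is 44 -> NA
Op 3: route key 64: none >= 64, wrap to smallest pos 44 -> NA
Op 4: add NB@96 -> ring=[44:NA,96:NB]
Op 5: add NC@31 -> ring=[31:NC,44:NA,96:NB]
Op 6: route key 30: smallest pos >= 30 is 31 -> NC
Op 7: add ND@92 -> ring=[31:NC,44:NA,92:ND,96:NB]
Op 8: add NE@65 -> ring=[31:NC,44:NA,65:NE,92:ND,96:NB]
Op 9: route key 75: smallest pos >= 75 is 92 -> ND
Op 10: add NF@51 -> ring=[31:NC,44:NA,51:NF,65:NE,92:ND,96:NB]
Op 11: add NG@66 -> ring=[31:NC,44:NA,51:NF,65:NE,66:NG,92:ND,96:NB]
Op 12: route key 38: smallest pos >= 38 is 44 -> NA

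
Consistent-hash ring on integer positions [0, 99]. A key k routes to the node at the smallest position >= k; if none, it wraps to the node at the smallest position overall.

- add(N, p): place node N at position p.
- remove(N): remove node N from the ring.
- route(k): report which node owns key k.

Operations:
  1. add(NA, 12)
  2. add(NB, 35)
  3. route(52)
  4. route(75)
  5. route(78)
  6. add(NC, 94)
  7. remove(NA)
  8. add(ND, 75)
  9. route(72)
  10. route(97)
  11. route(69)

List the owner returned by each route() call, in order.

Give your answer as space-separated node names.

Answer: NA NA NA ND NB ND

Derivation:
Op 1: add NA@12 -> ring=[12:NA]
Op 2: add NB@35 -> ring=[12:NA,35:NB]
Op 3: route key 52: none >= 52, wrap to smallest pos 12 -> NA
Op 4: route key 75: none >= 75, wrap to smallest pos 12 -> NA
Op 5: route key 78: none >= 78, wrap to smallest pos 12 -> NA
Op 6: add NC@94 -> ring=[12:NA,35:NB,94:NC]
Op 7: remove NA -> ring=[35:NB,94:NC]
Op 8: add ND@75 -> ring=[35:NB,75:ND,94:NC]
Op 9: route key 72: smallest pos >= 72 is 75 -> ND
Op 10: route key 97: none >= 97, wrap to smallest pos 35 -> NB
Op 11: route key 69: smallest pos >= 69 is 75 -> ND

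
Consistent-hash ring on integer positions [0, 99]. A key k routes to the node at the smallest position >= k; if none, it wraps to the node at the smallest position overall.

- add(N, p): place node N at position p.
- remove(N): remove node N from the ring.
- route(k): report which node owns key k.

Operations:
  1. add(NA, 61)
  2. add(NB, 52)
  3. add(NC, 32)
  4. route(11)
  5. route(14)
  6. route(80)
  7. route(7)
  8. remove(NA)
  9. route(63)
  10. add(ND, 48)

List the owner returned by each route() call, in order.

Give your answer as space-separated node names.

Op 1: add NA@61 -> ring=[61:NA]
Op 2: add NB@52 -> ring=[52:NB,61:NA]
Op 3: add NC@32 -> ring=[32:NC,52:NB,61:NA]
Op 4: route key 11: smallest pos >= 11 is 32 -> NC
Op 5: route key 14: smallest pos >= 14 is 32 -> NC
Op 6: route key 80: none >= 80, wrap to smallest pos 32 -> NC
Op 7: route key 7: smallest pos >= 7 is 32 -> NC
Op 8: remove NA -> ring=[32:NC,52:NB]
Op 9: route key 63: none >= 63, wrap to smallest pos 32 -> NC
Op 10: add ND@48 -> ring=[32:NC,48:ND,52:NB]

Answer: NC NC NC NC NC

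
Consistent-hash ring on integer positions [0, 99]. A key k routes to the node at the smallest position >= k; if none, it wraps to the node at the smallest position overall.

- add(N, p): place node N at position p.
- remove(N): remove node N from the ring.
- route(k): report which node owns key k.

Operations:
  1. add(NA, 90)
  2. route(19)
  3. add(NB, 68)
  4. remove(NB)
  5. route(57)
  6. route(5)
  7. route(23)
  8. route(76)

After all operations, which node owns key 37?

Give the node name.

Op 1: add NA@90 -> ring=[90:NA]
Op 2: route key 19: smallest pos >= 19 is 90 -> NA
Op 3: add NB@68 -> ring=[68:NB,90:NA]
Op 4: remove NB -> ring=[90:NA]
Op 5: route key 57: smallest pos >= 57 is 90 -> NA
Op 6: route key 5: smallest pos >= 5 is 90 -> NA
Op 7: route key 23: smallest pos >= 23 is 90 -> NA
Op 8: route key 76: smallest pos >= 76 is 90 -> NA
Final route key 37: smallest pos >= 37 is 90 -> NA

Answer: NA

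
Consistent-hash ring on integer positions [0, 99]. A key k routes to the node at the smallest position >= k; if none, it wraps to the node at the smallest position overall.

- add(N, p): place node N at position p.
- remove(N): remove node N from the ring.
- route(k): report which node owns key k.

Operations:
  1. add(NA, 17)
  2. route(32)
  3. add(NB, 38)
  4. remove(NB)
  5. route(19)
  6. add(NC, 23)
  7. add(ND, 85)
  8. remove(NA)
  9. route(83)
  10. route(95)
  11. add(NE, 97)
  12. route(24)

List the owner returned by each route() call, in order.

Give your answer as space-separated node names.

Answer: NA NA ND NC ND

Derivation:
Op 1: add NA@17 -> ring=[17:NA]
Op 2: route key 32: none >= 32, wrap to smallest pos 17 -> NA
Op 3: add NB@38 -> ring=[17:NA,38:NB]
Op 4: remove NB -> ring=[17:NA]
Op 5: route key 19: none >= 19, wrap to smallest pos 17 -> NA
Op 6: add NC@23 -> ring=[17:NA,23:NC]
Op 7: add ND@85 -> ring=[17:NA,23:NC,85:ND]
Op 8: remove NA -> ring=[23:NC,85:ND]
Op 9: route key 83: smallest pos >= 83 is 85 -> ND
Op 10: route key 95: none >= 95, wrap to smallest pos 23 -> NC
Op 11: add NE@97 -> ring=[23:NC,85:ND,97:NE]
Op 12: route key 24: smallest pos >= 24 is 85 -> ND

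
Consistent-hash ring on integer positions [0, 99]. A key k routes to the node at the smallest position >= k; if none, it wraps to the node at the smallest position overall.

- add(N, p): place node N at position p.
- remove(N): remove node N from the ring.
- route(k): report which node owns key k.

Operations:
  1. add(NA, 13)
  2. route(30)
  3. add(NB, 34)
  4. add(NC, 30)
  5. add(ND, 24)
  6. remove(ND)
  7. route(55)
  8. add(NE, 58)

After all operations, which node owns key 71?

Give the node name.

Answer: NA

Derivation:
Op 1: add NA@13 -> ring=[13:NA]
Op 2: route key 30: none >= 30, wrap to smallest pos 13 -> NA
Op 3: add NB@34 -> ring=[13:NA,34:NB]
Op 4: add NC@30 -> ring=[13:NA,30:NC,34:NB]
Op 5: add ND@24 -> ring=[13:NA,24:ND,30:NC,34:NB]
Op 6: remove ND -> ring=[13:NA,30:NC,34:NB]
Op 7: route key 55: none >= 55, wrap to smallest pos 13 -> NA
Op 8: add NE@58 -> ring=[13:NA,30:NC,34:NB,58:NE]
Final route key 71: none >= 71, wrap to smallest pos 13 -> NA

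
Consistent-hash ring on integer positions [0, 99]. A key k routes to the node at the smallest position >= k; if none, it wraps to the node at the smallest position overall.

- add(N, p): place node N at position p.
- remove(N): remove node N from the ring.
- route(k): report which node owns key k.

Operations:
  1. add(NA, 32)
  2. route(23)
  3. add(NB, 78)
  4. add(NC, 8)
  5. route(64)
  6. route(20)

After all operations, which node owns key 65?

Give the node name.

Op 1: add NA@32 -> ring=[32:NA]
Op 2: route key 23: smallest pos >= 23 is 32 -> NA
Op 3: add NB@78 -> ring=[32:NA,78:NB]
Op 4: add NC@8 -> ring=[8:NC,32:NA,78:NB]
Op 5: route key 64: smallest pos >= 64 is 78 -> NB
Op 6: route key 20: smallest pos >= 20 is 32 -> NA
Final route key 65: smallest pos >= 65 is 78 -> NB

Answer: NB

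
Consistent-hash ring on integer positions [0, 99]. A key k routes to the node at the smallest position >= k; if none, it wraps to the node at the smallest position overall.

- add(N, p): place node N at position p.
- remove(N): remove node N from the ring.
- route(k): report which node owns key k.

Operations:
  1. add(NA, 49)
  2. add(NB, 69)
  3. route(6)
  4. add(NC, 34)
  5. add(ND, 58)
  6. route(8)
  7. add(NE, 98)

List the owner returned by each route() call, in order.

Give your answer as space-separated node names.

Answer: NA NC

Derivation:
Op 1: add NA@49 -> ring=[49:NA]
Op 2: add NB@69 -> ring=[49:NA,69:NB]
Op 3: route key 6: smallest pos >= 6 is 49 -> NA
Op 4: add NC@34 -> ring=[34:NC,49:NA,69:NB]
Op 5: add ND@58 -> ring=[34:NC,49:NA,58:ND,69:NB]
Op 6: route key 8: smallest pos >= 8 is 34 -> NC
Op 7: add NE@98 -> ring=[34:NC,49:NA,58:ND,69:NB,98:NE]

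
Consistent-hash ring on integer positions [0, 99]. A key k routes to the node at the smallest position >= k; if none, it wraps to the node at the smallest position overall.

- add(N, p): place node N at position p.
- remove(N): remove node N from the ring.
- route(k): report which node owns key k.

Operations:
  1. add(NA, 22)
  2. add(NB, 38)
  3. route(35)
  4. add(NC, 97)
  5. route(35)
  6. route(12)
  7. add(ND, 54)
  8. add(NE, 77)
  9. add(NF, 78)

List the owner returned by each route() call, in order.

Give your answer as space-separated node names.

Op 1: add NA@22 -> ring=[22:NA]
Op 2: add NB@38 -> ring=[22:NA,38:NB]
Op 3: route key 35: smallest pos >= 35 is 38 -> NB
Op 4: add NC@97 -> ring=[22:NA,38:NB,97:NC]
Op 5: route key 35: smallest pos >= 35 is 38 -> NB
Op 6: route key 12: smallest pos >= 12 is 22 -> NA
Op 7: add ND@54 -> ring=[22:NA,38:NB,54:ND,97:NC]
Op 8: add NE@77 -> ring=[22:NA,38:NB,54:ND,77:NE,97:NC]
Op 9: add NF@78 -> ring=[22:NA,38:NB,54:ND,77:NE,78:NF,97:NC]

Answer: NB NB NA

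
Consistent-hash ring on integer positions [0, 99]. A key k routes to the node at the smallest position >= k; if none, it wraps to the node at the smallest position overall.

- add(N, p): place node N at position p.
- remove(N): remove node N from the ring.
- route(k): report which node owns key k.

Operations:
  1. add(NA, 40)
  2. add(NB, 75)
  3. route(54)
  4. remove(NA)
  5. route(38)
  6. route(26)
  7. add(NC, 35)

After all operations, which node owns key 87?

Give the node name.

Answer: NC

Derivation:
Op 1: add NA@40 -> ring=[40:NA]
Op 2: add NB@75 -> ring=[40:NA,75:NB]
Op 3: route key 54: smallest pos >= 54 is 75 -> NB
Op 4: remove NA -> ring=[75:NB]
Op 5: route key 38: smallest pos >= 38 is 75 -> NB
Op 6: route key 26: smallest pos >= 26 is 75 -> NB
Op 7: add NC@35 -> ring=[35:NC,75:NB]
Final route key 87: none >= 87, wrap to smallest pos 35 -> NC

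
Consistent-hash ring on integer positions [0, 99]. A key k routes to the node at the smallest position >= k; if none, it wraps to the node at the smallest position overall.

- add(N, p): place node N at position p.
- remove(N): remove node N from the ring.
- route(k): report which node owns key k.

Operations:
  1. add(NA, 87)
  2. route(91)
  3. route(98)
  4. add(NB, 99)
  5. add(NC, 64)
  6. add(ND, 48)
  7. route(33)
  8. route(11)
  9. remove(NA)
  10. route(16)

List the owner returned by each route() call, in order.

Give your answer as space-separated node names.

Op 1: add NA@87 -> ring=[87:NA]
Op 2: route key 91: none >= 91, wrap to smallest pos 87 -> NA
Op 3: route key 98: none >= 98, wrap to smallest pos 87 -> NA
Op 4: add NB@99 -> ring=[87:NA,99:NB]
Op 5: add NC@64 -> ring=[64:NC,87:NA,99:NB]
Op 6: add ND@48 -> ring=[48:ND,64:NC,87:NA,99:NB]
Op 7: route key 33: smallest pos >= 33 is 48 -> ND
Op 8: route key 11: smallest pos >= 11 is 48 -> ND
Op 9: remove NA -> ring=[48:ND,64:NC,99:NB]
Op 10: route key 16: smallest pos >= 16 is 48 -> ND

Answer: NA NA ND ND ND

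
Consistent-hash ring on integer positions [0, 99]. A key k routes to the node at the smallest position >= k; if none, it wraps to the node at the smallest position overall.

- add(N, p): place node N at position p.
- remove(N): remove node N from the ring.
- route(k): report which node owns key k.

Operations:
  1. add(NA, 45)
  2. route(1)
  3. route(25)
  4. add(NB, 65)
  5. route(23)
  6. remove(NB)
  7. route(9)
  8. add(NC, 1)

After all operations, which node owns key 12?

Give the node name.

Op 1: add NA@45 -> ring=[45:NA]
Op 2: route key 1: smallest pos >= 1 is 45 -> NA
Op 3: route key 25: smallest pos >= 25 is 45 -> NA
Op 4: add NB@65 -> ring=[45:NA,65:NB]
Op 5: route key 23: smallest pos >= 23 is 45 -> NA
Op 6: remove NB -> ring=[45:NA]
Op 7: route key 9: smallest pos >= 9 is 45 -> NA
Op 8: add NC@1 -> ring=[1:NC,45:NA]
Final route key 12: smallest pos >= 12 is 45 -> NA

Answer: NA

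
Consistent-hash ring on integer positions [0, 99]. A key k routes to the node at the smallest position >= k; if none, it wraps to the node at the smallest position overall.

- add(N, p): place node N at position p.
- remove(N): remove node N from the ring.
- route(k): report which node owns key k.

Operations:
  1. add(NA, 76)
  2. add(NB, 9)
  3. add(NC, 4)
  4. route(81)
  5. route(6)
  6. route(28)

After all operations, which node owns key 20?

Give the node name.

Op 1: add NA@76 -> ring=[76:NA]
Op 2: add NB@9 -> ring=[9:NB,76:NA]
Op 3: add NC@4 -> ring=[4:NC,9:NB,76:NA]
Op 4: route key 81: none >= 81, wrap to smallest pos 4 -> NC
Op 5: route key 6: smallest pos >= 6 is 9 -> NB
Op 6: route key 28: smallest pos >= 28 is 76 -> NA
Final route key 20: smallest pos >= 20 is 76 -> NA

Answer: NA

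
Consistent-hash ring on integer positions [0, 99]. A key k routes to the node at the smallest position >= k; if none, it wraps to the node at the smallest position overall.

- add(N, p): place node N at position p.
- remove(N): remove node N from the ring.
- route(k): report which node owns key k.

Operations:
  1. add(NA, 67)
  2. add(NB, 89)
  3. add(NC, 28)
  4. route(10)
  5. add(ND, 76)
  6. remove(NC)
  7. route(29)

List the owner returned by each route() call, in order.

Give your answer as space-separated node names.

Op 1: add NA@67 -> ring=[67:NA]
Op 2: add NB@89 -> ring=[67:NA,89:NB]
Op 3: add NC@28 -> ring=[28:NC,67:NA,89:NB]
Op 4: route key 10: smallest pos >= 10 is 28 -> NC
Op 5: add ND@76 -> ring=[28:NC,67:NA,76:ND,89:NB]
Op 6: remove NC -> ring=[67:NA,76:ND,89:NB]
Op 7: route key 29: smallest pos >= 29 is 67 -> NA

Answer: NC NA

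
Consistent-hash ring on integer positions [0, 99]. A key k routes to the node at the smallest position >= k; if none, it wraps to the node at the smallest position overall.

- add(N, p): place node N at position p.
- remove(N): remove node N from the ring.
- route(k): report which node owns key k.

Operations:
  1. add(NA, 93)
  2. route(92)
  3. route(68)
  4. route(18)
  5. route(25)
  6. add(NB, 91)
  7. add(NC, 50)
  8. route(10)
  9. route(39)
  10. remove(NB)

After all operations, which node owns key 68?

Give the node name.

Answer: NA

Derivation:
Op 1: add NA@93 -> ring=[93:NA]
Op 2: route key 92: smallest pos >= 92 is 93 -> NA
Op 3: route key 68: smallest pos >= 68 is 93 -> NA
Op 4: route key 18: smallest pos >= 18 is 93 -> NA
Op 5: route key 25: smallest pos >= 25 is 93 -> NA
Op 6: add NB@91 -> ring=[91:NB,93:NA]
Op 7: add NC@50 -> ring=[50:NC,91:NB,93:NA]
Op 8: route key 10: smallest pos >= 10 is 50 -> NC
Op 9: route key 39: smallest pos >= 39 is 50 -> NC
Op 10: remove NB -> ring=[50:NC,93:NA]
Final route key 68: smallest pos >= 68 is 93 -> NA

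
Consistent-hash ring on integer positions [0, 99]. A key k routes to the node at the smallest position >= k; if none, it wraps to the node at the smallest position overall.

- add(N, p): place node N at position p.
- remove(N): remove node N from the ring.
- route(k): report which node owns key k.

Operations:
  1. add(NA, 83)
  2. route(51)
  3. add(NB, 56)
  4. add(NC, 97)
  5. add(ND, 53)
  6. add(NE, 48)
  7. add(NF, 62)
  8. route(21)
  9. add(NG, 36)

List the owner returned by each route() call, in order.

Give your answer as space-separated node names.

Op 1: add NA@83 -> ring=[83:NA]
Op 2: route key 51: smallest pos >= 51 is 83 -> NA
Op 3: add NB@56 -> ring=[56:NB,83:NA]
Op 4: add NC@97 -> ring=[56:NB,83:NA,97:NC]
Op 5: add ND@53 -> ring=[53:ND,56:NB,83:NA,97:NC]
Op 6: add NE@48 -> ring=[48:NE,53:ND,56:NB,83:NA,97:NC]
Op 7: add NF@62 -> ring=[48:NE,53:ND,56:NB,62:NF,83:NA,97:NC]
Op 8: route key 21: smallest pos >= 21 is 48 -> NE
Op 9: add NG@36 -> ring=[36:NG,48:NE,53:ND,56:NB,62:NF,83:NA,97:NC]

Answer: NA NE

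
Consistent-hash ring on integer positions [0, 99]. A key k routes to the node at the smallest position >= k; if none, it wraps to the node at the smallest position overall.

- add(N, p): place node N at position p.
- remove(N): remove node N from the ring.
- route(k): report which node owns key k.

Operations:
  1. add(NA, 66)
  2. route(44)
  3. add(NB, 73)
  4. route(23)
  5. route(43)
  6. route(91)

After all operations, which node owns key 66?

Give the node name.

Answer: NA

Derivation:
Op 1: add NA@66 -> ring=[66:NA]
Op 2: route key 44: smallest pos >= 44 is 66 -> NA
Op 3: add NB@73 -> ring=[66:NA,73:NB]
Op 4: route key 23: smallest pos >= 23 is 66 -> NA
Op 5: route key 43: smallest pos >= 43 is 66 -> NA
Op 6: route key 91: none >= 91, wrap to smallest pos 66 -> NA
Final route key 66: smallest pos >= 66 is 66 -> NA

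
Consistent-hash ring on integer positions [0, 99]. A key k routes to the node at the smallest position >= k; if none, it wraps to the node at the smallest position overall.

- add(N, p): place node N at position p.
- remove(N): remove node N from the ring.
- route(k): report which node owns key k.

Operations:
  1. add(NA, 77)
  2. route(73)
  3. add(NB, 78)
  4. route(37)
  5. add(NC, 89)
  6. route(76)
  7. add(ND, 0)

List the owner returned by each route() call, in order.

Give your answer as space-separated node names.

Op 1: add NA@77 -> ring=[77:NA]
Op 2: route key 73: smallest pos >= 73 is 77 -> NA
Op 3: add NB@78 -> ring=[77:NA,78:NB]
Op 4: route key 37: smallest pos >= 37 is 77 -> NA
Op 5: add NC@89 -> ring=[77:NA,78:NB,89:NC]
Op 6: route key 76: smallest pos >= 76 is 77 -> NA
Op 7: add ND@0 -> ring=[0:ND,77:NA,78:NB,89:NC]

Answer: NA NA NA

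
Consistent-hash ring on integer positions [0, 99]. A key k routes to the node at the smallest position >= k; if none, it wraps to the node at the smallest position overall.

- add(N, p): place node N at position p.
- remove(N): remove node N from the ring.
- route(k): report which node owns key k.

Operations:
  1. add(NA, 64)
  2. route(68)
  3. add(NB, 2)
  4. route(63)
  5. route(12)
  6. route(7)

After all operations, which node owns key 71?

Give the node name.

Op 1: add NA@64 -> ring=[64:NA]
Op 2: route key 68: none >= 68, wrap to smallest pos 64 -> NA
Op 3: add NB@2 -> ring=[2:NB,64:NA]
Op 4: route key 63: smallest pos >= 63 is 64 -> NA
Op 5: route key 12: smallest pos >= 12 is 64 -> NA
Op 6: route key 7: smallest pos >= 7 is 64 -> NA
Final route key 71: none >= 71, wrap to smallest pos 2 -> NB

Answer: NB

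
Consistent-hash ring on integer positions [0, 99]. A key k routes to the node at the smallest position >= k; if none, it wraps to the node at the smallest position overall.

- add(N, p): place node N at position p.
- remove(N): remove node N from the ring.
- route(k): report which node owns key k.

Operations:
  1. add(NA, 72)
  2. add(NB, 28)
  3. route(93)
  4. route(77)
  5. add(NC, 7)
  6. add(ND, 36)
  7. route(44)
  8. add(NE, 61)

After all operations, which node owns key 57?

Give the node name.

Answer: NE

Derivation:
Op 1: add NA@72 -> ring=[72:NA]
Op 2: add NB@28 -> ring=[28:NB,72:NA]
Op 3: route key 93: none >= 93, wrap to smallest pos 28 -> NB
Op 4: route key 77: none >= 77, wrap to smallest pos 28 -> NB
Op 5: add NC@7 -> ring=[7:NC,28:NB,72:NA]
Op 6: add ND@36 -> ring=[7:NC,28:NB,36:ND,72:NA]
Op 7: route key 44: smallest pos >= 44 is 72 -> NA
Op 8: add NE@61 -> ring=[7:NC,28:NB,36:ND,61:NE,72:NA]
Final route key 57: smallest pos >= 57 is 61 -> NE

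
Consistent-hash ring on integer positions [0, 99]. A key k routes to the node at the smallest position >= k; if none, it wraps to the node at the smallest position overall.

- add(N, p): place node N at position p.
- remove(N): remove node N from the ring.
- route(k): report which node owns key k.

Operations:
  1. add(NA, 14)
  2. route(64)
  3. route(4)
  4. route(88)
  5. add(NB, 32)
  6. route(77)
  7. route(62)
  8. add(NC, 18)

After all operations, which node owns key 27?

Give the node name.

Answer: NB

Derivation:
Op 1: add NA@14 -> ring=[14:NA]
Op 2: route key 64: none >= 64, wrap to smallest pos 14 -> NA
Op 3: route key 4: smallest pos >= 4 is 14 -> NA
Op 4: route key 88: none >= 88, wrap to smallest pos 14 -> NA
Op 5: add NB@32 -> ring=[14:NA,32:NB]
Op 6: route key 77: none >= 77, wrap to smallest pos 14 -> NA
Op 7: route key 62: none >= 62, wrap to smallest pos 14 -> NA
Op 8: add NC@18 -> ring=[14:NA,18:NC,32:NB]
Final route key 27: smallest pos >= 27 is 32 -> NB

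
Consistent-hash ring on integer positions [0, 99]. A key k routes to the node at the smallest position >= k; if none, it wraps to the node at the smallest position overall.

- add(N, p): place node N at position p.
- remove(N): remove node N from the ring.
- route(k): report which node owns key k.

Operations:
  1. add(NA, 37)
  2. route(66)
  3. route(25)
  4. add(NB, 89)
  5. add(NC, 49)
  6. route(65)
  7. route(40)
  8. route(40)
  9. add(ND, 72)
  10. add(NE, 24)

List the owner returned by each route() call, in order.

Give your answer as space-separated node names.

Op 1: add NA@37 -> ring=[37:NA]
Op 2: route key 66: none >= 66, wrap to smallest pos 37 -> NA
Op 3: route key 25: smallest pos >= 25 is 37 -> NA
Op 4: add NB@89 -> ring=[37:NA,89:NB]
Op 5: add NC@49 -> ring=[37:NA,49:NC,89:NB]
Op 6: route key 65: smallest pos >= 65 is 89 -> NB
Op 7: route key 40: smallest pos >= 40 is 49 -> NC
Op 8: route key 40: smallest pos >= 40 is 49 -> NC
Op 9: add ND@72 -> ring=[37:NA,49:NC,72:ND,89:NB]
Op 10: add NE@24 -> ring=[24:NE,37:NA,49:NC,72:ND,89:NB]

Answer: NA NA NB NC NC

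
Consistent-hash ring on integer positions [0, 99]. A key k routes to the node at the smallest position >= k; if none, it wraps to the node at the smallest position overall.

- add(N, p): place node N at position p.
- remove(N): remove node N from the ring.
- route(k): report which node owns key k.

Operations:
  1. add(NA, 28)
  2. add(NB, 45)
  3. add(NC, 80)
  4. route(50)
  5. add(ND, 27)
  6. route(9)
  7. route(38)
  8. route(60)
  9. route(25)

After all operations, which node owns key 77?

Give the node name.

Op 1: add NA@28 -> ring=[28:NA]
Op 2: add NB@45 -> ring=[28:NA,45:NB]
Op 3: add NC@80 -> ring=[28:NA,45:NB,80:NC]
Op 4: route key 50: smallest pos >= 50 is 80 -> NC
Op 5: add ND@27 -> ring=[27:ND,28:NA,45:NB,80:NC]
Op 6: route key 9: smallest pos >= 9 is 27 -> ND
Op 7: route key 38: smallest pos >= 38 is 45 -> NB
Op 8: route key 60: smallest pos >= 60 is 80 -> NC
Op 9: route key 25: smallest pos >= 25 is 27 -> ND
Final route key 77: smallest pos >= 77 is 80 -> NC

Answer: NC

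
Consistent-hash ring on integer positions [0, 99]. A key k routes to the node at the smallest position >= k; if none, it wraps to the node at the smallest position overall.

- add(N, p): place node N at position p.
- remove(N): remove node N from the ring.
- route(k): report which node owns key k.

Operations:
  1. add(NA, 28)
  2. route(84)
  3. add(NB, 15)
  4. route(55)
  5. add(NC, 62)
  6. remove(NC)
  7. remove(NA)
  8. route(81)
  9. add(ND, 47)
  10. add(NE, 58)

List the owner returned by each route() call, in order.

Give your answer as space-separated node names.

Op 1: add NA@28 -> ring=[28:NA]
Op 2: route key 84: none >= 84, wrap to smallest pos 28 -> NA
Op 3: add NB@15 -> ring=[15:NB,28:NA]
Op 4: route key 55: none >= 55, wrap to smallest pos 15 -> NB
Op 5: add NC@62 -> ring=[15:NB,28:NA,62:NC]
Op 6: remove NC -> ring=[15:NB,28:NA]
Op 7: remove NA -> ring=[15:NB]
Op 8: route key 81: none >= 81, wrap to smallest pos 15 -> NB
Op 9: add ND@47 -> ring=[15:NB,47:ND]
Op 10: add NE@58 -> ring=[15:NB,47:ND,58:NE]

Answer: NA NB NB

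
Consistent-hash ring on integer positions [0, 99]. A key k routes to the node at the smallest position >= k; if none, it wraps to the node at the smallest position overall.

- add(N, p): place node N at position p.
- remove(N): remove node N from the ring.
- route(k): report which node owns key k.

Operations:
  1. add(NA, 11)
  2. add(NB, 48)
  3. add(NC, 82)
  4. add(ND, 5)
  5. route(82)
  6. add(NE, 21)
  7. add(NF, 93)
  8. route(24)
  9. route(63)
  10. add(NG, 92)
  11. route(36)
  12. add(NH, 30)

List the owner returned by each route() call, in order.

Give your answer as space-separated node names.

Answer: NC NB NC NB

Derivation:
Op 1: add NA@11 -> ring=[11:NA]
Op 2: add NB@48 -> ring=[11:NA,48:NB]
Op 3: add NC@82 -> ring=[11:NA,48:NB,82:NC]
Op 4: add ND@5 -> ring=[5:ND,11:NA,48:NB,82:NC]
Op 5: route key 82: smallest pos >= 82 is 82 -> NC
Op 6: add NE@21 -> ring=[5:ND,11:NA,21:NE,48:NB,82:NC]
Op 7: add NF@93 -> ring=[5:ND,11:NA,21:NE,48:NB,82:NC,93:NF]
Op 8: route key 24: smallest pos >= 24 is 48 -> NB
Op 9: route key 63: smallest pos >= 63 is 82 -> NC
Op 10: add NG@92 -> ring=[5:ND,11:NA,21:NE,48:NB,82:NC,92:NG,93:NF]
Op 11: route key 36: smallest pos >= 36 is 48 -> NB
Op 12: add NH@30 -> ring=[5:ND,11:NA,21:NE,30:NH,48:NB,82:NC,92:NG,93:NF]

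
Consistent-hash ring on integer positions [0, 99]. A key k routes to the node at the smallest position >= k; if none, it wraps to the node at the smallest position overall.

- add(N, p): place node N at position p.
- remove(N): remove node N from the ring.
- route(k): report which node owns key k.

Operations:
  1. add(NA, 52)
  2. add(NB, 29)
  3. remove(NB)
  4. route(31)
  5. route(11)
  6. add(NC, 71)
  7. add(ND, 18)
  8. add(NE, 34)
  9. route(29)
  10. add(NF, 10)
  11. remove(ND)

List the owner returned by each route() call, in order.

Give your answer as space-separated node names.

Answer: NA NA NE

Derivation:
Op 1: add NA@52 -> ring=[52:NA]
Op 2: add NB@29 -> ring=[29:NB,52:NA]
Op 3: remove NB -> ring=[52:NA]
Op 4: route key 31: smallest pos >= 31 is 52 -> NA
Op 5: route key 11: smallest pos >= 11 is 52 -> NA
Op 6: add NC@71 -> ring=[52:NA,71:NC]
Op 7: add ND@18 -> ring=[18:ND,52:NA,71:NC]
Op 8: add NE@34 -> ring=[18:ND,34:NE,52:NA,71:NC]
Op 9: route key 29: smallest pos >= 29 is 34 -> NE
Op 10: add NF@10 -> ring=[10:NF,18:ND,34:NE,52:NA,71:NC]
Op 11: remove ND -> ring=[10:NF,34:NE,52:NA,71:NC]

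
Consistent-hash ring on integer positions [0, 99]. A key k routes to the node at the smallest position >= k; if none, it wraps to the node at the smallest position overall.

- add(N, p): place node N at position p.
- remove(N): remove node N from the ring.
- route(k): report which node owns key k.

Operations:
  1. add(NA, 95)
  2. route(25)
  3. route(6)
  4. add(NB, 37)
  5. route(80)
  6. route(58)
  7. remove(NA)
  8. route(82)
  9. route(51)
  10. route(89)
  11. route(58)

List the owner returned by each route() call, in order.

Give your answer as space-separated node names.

Op 1: add NA@95 -> ring=[95:NA]
Op 2: route key 25: smallest pos >= 25 is 95 -> NA
Op 3: route key 6: smallest pos >= 6 is 95 -> NA
Op 4: add NB@37 -> ring=[37:NB,95:NA]
Op 5: route key 80: smallest pos >= 80 is 95 -> NA
Op 6: route key 58: smallest pos >= 58 is 95 -> NA
Op 7: remove NA -> ring=[37:NB]
Op 8: route key 82: none >= 82, wrap to smallest pos 37 -> NB
Op 9: route key 51: none >= 51, wrap to smallest pos 37 -> NB
Op 10: route key 89: none >= 89, wrap to smallest pos 37 -> NB
Op 11: route key 58: none >= 58, wrap to smallest pos 37 -> NB

Answer: NA NA NA NA NB NB NB NB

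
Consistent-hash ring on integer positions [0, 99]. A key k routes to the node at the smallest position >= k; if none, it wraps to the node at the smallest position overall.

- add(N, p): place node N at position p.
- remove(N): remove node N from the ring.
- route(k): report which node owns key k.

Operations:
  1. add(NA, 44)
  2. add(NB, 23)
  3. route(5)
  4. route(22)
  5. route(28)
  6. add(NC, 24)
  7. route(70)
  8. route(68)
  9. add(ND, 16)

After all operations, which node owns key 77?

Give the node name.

Op 1: add NA@44 -> ring=[44:NA]
Op 2: add NB@23 -> ring=[23:NB,44:NA]
Op 3: route key 5: smallest pos >= 5 is 23 -> NB
Op 4: route key 22: smallest pos >= 22 is 23 -> NB
Op 5: route key 28: smallest pos >= 28 is 44 -> NA
Op 6: add NC@24 -> ring=[23:NB,24:NC,44:NA]
Op 7: route key 70: none >= 70, wrap to smallest pos 23 -> NB
Op 8: route key 68: none >= 68, wrap to smallest pos 23 -> NB
Op 9: add ND@16 -> ring=[16:ND,23:NB,24:NC,44:NA]
Final route key 77: none >= 77, wrap to smallest pos 16 -> ND

Answer: ND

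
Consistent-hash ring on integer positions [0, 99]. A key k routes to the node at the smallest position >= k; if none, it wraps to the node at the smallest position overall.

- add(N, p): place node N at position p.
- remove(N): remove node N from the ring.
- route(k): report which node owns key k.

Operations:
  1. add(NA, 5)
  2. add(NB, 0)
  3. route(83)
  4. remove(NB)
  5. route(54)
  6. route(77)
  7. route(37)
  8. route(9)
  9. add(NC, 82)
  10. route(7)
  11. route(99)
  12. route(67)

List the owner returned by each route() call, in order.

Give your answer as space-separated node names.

Op 1: add NA@5 -> ring=[5:NA]
Op 2: add NB@0 -> ring=[0:NB,5:NA]
Op 3: route key 83: none >= 83, wrap to smallest pos 0 -> NB
Op 4: remove NB -> ring=[5:NA]
Op 5: route key 54: none >= 54, wrap to smallest pos 5 -> NA
Op 6: route key 77: none >= 77, wrap to smallest pos 5 -> NA
Op 7: route key 37: none >= 37, wrap to smallest pos 5 -> NA
Op 8: route key 9: none >= 9, wrap to smallest pos 5 -> NA
Op 9: add NC@82 -> ring=[5:NA,82:NC]
Op 10: route key 7: smallest pos >= 7 is 82 -> NC
Op 11: route key 99: none >= 99, wrap to smallest pos 5 -> NA
Op 12: route key 67: smallest pos >= 67 is 82 -> NC

Answer: NB NA NA NA NA NC NA NC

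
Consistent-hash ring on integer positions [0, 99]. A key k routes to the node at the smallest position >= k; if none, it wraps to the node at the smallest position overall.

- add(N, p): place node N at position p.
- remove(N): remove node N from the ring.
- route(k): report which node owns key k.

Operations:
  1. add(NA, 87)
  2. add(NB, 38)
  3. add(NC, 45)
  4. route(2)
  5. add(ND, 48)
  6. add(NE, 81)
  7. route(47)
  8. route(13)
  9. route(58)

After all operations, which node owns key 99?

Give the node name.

Answer: NB

Derivation:
Op 1: add NA@87 -> ring=[87:NA]
Op 2: add NB@38 -> ring=[38:NB,87:NA]
Op 3: add NC@45 -> ring=[38:NB,45:NC,87:NA]
Op 4: route key 2: smallest pos >= 2 is 38 -> NB
Op 5: add ND@48 -> ring=[38:NB,45:NC,48:ND,87:NA]
Op 6: add NE@81 -> ring=[38:NB,45:NC,48:ND,81:NE,87:NA]
Op 7: route key 47: smallest pos >= 47 is 48 -> ND
Op 8: route key 13: smallest pos >= 13 is 38 -> NB
Op 9: route key 58: smallest pos >= 58 is 81 -> NE
Final route key 99: none >= 99, wrap to smallest pos 38 -> NB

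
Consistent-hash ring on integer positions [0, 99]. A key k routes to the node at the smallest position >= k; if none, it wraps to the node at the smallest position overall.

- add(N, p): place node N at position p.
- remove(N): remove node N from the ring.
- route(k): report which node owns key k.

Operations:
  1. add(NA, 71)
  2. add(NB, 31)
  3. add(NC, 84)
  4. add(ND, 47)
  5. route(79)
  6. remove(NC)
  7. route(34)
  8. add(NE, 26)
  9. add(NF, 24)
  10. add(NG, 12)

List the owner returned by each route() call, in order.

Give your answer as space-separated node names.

Op 1: add NA@71 -> ring=[71:NA]
Op 2: add NB@31 -> ring=[31:NB,71:NA]
Op 3: add NC@84 -> ring=[31:NB,71:NA,84:NC]
Op 4: add ND@47 -> ring=[31:NB,47:ND,71:NA,84:NC]
Op 5: route key 79: smallest pos >= 79 is 84 -> NC
Op 6: remove NC -> ring=[31:NB,47:ND,71:NA]
Op 7: route key 34: smallest pos >= 34 is 47 -> ND
Op 8: add NE@26 -> ring=[26:NE,31:NB,47:ND,71:NA]
Op 9: add NF@24 -> ring=[24:NF,26:NE,31:NB,47:ND,71:NA]
Op 10: add NG@12 -> ring=[12:NG,24:NF,26:NE,31:NB,47:ND,71:NA]

Answer: NC ND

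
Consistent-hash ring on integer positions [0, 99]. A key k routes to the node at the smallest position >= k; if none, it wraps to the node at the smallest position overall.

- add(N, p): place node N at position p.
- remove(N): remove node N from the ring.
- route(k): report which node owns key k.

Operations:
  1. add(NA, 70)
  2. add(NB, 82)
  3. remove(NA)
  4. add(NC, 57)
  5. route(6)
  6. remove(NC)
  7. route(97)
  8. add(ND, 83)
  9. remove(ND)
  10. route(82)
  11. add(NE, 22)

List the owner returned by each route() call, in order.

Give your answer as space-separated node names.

Answer: NC NB NB

Derivation:
Op 1: add NA@70 -> ring=[70:NA]
Op 2: add NB@82 -> ring=[70:NA,82:NB]
Op 3: remove NA -> ring=[82:NB]
Op 4: add NC@57 -> ring=[57:NC,82:NB]
Op 5: route key 6: smallest pos >= 6 is 57 -> NC
Op 6: remove NC -> ring=[82:NB]
Op 7: route key 97: none >= 97, wrap to smallest pos 82 -> NB
Op 8: add ND@83 -> ring=[82:NB,83:ND]
Op 9: remove ND -> ring=[82:NB]
Op 10: route key 82: smallest pos >= 82 is 82 -> NB
Op 11: add NE@22 -> ring=[22:NE,82:NB]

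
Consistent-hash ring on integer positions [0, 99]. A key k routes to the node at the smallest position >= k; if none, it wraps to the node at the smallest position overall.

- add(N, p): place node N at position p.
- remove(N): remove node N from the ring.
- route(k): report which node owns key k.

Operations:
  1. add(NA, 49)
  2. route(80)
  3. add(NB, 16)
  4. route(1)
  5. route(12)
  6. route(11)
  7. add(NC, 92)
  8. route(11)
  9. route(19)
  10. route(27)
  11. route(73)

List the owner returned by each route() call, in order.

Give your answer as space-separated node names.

Answer: NA NB NB NB NB NA NA NC

Derivation:
Op 1: add NA@49 -> ring=[49:NA]
Op 2: route key 80: none >= 80, wrap to smallest pos 49 -> NA
Op 3: add NB@16 -> ring=[16:NB,49:NA]
Op 4: route key 1: smallest pos >= 1 is 16 -> NB
Op 5: route key 12: smallest pos >= 12 is 16 -> NB
Op 6: route key 11: smallest pos >= 11 is 16 -> NB
Op 7: add NC@92 -> ring=[16:NB,49:NA,92:NC]
Op 8: route key 11: smallest pos >= 11 is 16 -> NB
Op 9: route key 19: smallest pos >= 19 is 49 -> NA
Op 10: route key 27: smallest pos >= 27 is 49 -> NA
Op 11: route key 73: smallest pos >= 73 is 92 -> NC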